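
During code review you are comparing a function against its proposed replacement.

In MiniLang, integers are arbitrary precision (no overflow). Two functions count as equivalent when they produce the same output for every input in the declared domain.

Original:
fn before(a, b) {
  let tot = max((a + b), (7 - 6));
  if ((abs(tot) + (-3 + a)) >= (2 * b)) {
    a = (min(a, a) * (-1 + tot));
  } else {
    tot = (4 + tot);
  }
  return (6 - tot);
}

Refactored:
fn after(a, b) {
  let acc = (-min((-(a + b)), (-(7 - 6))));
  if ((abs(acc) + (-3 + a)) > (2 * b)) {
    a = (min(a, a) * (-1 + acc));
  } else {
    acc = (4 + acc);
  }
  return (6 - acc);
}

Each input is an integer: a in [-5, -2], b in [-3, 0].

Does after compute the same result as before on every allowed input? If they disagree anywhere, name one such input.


Try a=-4, b=-3.
before: tot becomes 1; next ((abs(tot) + (-3 + a)) >= (2 * b)) evaluates to true; next a becomes 0; next final value 5
after: acc becomes 1; next ((abs(acc) + (-3 + a)) > (2 * b)) evaluates to false; next acc becomes 5; next final value 1
5 against 1: the behavior changed.
verdict: not equivalent; witness: a=-4, b=-3


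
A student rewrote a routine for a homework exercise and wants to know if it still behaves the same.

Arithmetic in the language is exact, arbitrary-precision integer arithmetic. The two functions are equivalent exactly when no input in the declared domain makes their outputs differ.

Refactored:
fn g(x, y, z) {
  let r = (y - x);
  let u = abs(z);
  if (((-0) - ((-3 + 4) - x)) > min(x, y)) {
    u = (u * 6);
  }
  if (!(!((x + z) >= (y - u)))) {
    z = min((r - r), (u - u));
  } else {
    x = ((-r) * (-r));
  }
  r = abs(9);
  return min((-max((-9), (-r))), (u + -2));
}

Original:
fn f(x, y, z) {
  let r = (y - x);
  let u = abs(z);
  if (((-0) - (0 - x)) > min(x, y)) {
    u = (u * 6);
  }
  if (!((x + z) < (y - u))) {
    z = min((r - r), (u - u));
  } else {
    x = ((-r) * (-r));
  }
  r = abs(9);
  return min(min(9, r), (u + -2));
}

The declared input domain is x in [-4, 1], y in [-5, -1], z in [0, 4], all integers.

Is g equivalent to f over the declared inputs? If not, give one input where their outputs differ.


At x=-4, y=-5, z=1: f gives 4, g gives -1.
verdict: not equivalent; witness: x=-4, y=-5, z=1


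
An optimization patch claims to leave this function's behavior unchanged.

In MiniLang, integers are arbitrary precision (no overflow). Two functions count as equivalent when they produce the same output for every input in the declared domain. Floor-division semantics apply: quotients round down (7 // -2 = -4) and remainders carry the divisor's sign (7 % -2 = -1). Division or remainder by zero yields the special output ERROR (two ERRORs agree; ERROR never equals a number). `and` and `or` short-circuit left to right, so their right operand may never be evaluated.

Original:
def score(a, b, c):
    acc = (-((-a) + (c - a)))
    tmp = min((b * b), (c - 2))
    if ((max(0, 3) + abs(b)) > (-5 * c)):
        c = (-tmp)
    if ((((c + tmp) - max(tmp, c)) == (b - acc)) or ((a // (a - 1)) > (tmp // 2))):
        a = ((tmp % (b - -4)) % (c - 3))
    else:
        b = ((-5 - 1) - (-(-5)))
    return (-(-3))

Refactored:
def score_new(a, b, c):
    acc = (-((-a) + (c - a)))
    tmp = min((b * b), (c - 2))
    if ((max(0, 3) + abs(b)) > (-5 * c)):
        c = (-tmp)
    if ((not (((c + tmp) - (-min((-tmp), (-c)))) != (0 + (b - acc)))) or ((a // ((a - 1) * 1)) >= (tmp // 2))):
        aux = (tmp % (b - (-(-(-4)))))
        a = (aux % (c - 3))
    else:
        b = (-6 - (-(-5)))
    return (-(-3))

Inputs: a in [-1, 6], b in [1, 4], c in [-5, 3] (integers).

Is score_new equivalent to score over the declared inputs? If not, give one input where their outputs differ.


Equivalent. The suspicious-looking change has no observable effect anywhere in the declared ranges.
Checked all 288 inputs in the declared domain: the outputs agree on every one.
As a probe, take a=1, b=2, c=-3: score runs acc = 5; tmp = -5; ((max(0, 3) + abs(b)) > (-5 * c)) -> false; division by zero -> ERROR; score_new runs acc = 5; tmp = -5; ((max(0, 3) + abs(b)) > (-5 * c)) -> false; division by zero -> ERROR; both end at ERROR.
verdict: equivalent


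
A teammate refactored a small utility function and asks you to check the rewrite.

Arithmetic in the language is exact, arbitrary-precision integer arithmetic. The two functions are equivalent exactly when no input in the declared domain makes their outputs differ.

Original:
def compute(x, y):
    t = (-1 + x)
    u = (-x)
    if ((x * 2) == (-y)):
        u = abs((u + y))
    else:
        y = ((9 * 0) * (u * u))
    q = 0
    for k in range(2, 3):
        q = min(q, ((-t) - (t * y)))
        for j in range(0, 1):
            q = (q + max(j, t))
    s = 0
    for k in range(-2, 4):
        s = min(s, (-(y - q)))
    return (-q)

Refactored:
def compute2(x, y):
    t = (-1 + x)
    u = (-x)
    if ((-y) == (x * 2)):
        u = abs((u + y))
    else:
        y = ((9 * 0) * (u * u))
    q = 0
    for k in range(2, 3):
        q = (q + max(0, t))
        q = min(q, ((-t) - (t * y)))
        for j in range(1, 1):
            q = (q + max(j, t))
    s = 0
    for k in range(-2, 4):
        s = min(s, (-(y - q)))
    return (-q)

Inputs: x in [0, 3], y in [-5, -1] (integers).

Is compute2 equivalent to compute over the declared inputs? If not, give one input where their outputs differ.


Run the pair on x=2, y=-5.
compute: t := 1 | u := -2 | ((x * 2) == (-y)): false | y := 0 | q := 0 | iter k=2: | q := -1 | iter j=0: | q := 0 | s := 0 | iter k=-2: | s := 0 | iter k=-1: | s := 0 | iter k=0: | s := 0 | iter k=1: | s := 0 | iter k=2: | s := 0 | iter k=3: | s := 0 | result 0
compute2: t := 1 | u := -2 | ((-y) == (x * 2)): false | y := 0 | q := 0 | iter k=2: | q := 1 | q := -1 | loop over j: empty range | s := 0 | iter k=-2: | s := -1 | iter k=-1: | s := -1 | iter k=0: | s := -1 | iter k=1: | s := -1 | iter k=2: | s := -1 | iter k=3: | s := -1 | result 1
0 vs 1 — the two versions disagree here.
verdict: not equivalent; witness: x=2, y=-5


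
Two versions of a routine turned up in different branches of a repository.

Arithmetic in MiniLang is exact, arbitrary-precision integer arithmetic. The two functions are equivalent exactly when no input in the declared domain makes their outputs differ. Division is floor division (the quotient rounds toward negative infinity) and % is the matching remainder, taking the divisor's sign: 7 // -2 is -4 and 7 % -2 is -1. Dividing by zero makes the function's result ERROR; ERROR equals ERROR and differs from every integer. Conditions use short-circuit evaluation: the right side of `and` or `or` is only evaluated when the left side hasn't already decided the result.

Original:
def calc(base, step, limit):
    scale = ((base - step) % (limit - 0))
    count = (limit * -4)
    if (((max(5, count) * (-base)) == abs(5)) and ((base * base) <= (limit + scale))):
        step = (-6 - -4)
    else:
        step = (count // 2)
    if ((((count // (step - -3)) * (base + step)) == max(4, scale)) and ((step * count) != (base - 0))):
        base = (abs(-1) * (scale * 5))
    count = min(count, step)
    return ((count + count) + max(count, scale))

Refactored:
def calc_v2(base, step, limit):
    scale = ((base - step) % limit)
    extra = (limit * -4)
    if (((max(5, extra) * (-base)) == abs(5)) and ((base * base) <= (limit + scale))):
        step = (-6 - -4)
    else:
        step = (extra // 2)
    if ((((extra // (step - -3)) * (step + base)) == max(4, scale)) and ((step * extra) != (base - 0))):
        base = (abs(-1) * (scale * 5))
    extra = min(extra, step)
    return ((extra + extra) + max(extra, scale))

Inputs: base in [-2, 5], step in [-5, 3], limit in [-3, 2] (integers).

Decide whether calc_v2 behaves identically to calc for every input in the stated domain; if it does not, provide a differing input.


The two are interchangeable: local variable names differ; and arithmetic usage differs; and constant usage differs, and every declared input agrees.
Tracing base=-1, step=-3, limit=1: calc: scale=0, then count=-4, then (((max(5, count) * (-base)) == abs(5)) and ((base * base) <= (limit + scale))) is true, then step=-2, then ((((count // (step - -3)) * (base + step)) == max(4, scale)) and ((step * count) != (base - 0))) is false, then count=-4, then returns -8 | calc_v2: scale=0, then extra=-4, then (((max(5, extra) * (-base)) == abs(5)) and ((base * base) <= (limit + scale))) is true, then step=-2, then ((((extra // (step - -3)) * (step + base)) == max(4, scale)) and ((step * extra) != (base - 0))) is false, then extra=-4, then returns -8 — matching result -8.
Across all 432 domain points the two functions coincide.
verdict: equivalent


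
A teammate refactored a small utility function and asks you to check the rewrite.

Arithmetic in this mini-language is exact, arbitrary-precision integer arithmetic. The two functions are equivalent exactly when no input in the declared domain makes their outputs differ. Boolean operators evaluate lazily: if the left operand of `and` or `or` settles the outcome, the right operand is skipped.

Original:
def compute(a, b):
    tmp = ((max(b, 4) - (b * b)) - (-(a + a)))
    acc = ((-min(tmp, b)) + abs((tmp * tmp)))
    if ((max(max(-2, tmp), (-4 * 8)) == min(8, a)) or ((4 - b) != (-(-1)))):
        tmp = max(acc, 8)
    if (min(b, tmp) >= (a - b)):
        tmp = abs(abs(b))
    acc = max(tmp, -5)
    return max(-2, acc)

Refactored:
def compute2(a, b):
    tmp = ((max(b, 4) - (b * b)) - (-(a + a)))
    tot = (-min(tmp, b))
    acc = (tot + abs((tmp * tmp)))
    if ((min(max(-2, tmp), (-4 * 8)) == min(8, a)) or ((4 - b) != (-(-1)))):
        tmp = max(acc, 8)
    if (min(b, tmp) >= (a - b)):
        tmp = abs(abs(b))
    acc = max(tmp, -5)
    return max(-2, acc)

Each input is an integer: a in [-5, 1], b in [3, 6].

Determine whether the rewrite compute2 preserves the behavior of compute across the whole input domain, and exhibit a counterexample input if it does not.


Take a=-2, b=3.
compute: tmp becomes -9; next acc becomes 90; next ((max(max(-2, tmp), (-4 * 8)) == min(8, a)) or ((4 - b) != (-(-1)))) evaluates to true; next tmp becomes 90; next (min(b, tmp) >= (a - b)) evaluates to true; next tmp becomes 3; next acc becomes 3; next final value 3
compute2: tmp becomes -9; next tot becomes 9; next acc becomes 90; next ((min(max(-2, tmp), (-4 * 8)) == min(8, a)) or ((4 - b) != (-(-1)))) evaluates to false; next (min(b, tmp) >= (a - b)) evaluates to false; next acc becomes -5; next final value -2
3 vs -2 — the two versions disagree here.
verdict: not equivalent; witness: a=-2, b=3


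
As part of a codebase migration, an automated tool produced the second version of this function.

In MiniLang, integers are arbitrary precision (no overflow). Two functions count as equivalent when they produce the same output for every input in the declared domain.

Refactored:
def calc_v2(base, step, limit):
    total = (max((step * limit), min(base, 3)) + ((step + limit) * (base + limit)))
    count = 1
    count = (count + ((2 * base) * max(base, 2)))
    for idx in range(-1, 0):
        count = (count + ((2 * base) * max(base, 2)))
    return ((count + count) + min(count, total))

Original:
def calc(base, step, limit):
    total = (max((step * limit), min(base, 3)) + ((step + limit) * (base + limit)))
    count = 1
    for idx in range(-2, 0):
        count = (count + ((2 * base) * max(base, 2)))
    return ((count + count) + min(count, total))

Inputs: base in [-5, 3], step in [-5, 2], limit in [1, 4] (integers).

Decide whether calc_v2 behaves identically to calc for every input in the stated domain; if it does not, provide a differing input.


This is a faithful refactor — statement counts differ, plus arithmetic usage differs, plus constant usage differs, plus min/max/abs usage differs, plus loop structure differs, but the computed results match everywhere.
One worked example (base=-2, step=-1, limit=2) — calc: total = -2; count = 1; [idx=-2]; count = -7; [idx=-1]; count = -15; return -45; calc_v2: total = -2; count = 1; count = -7; [idx=-1]; count = -15; return -45; agreement on -45.
An exhaustive pass over the 288 declared inputs shows identical outputs.
verdict: equivalent


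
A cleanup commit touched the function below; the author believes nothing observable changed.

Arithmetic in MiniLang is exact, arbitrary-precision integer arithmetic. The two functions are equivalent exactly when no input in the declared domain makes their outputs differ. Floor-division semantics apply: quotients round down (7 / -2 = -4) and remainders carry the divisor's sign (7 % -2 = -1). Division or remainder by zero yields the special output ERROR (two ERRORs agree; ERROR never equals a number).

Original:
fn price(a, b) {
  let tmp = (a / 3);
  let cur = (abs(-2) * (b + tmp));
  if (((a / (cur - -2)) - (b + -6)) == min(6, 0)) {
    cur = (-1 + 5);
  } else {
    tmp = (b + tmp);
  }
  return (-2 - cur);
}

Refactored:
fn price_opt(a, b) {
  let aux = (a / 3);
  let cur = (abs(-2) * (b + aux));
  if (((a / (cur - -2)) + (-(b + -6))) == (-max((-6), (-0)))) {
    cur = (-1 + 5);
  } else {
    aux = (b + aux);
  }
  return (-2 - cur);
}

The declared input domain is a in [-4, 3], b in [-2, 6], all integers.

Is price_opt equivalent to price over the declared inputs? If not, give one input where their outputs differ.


Reading the diff, among the changes: min/max/abs usage differs; also local variable names differ; also arithmetic usage differs.
As a probe, take a=-2, b=6: price runs tmp=-1, then cur=10, then (((a / (cur - -2)) - (b + -6)) == min(6, 0)) is false, then tmp=5, then returns -12; price_opt runs aux=-1, then cur=10, then (((a / (cur - -2)) + (-(b + -6))) == (-max((-6), (-0)))) is false, then aux=5, then returns -12; both end at -12.
An exhaustive pass over the 72 declared inputs shows identical outputs.
verdict: equivalent


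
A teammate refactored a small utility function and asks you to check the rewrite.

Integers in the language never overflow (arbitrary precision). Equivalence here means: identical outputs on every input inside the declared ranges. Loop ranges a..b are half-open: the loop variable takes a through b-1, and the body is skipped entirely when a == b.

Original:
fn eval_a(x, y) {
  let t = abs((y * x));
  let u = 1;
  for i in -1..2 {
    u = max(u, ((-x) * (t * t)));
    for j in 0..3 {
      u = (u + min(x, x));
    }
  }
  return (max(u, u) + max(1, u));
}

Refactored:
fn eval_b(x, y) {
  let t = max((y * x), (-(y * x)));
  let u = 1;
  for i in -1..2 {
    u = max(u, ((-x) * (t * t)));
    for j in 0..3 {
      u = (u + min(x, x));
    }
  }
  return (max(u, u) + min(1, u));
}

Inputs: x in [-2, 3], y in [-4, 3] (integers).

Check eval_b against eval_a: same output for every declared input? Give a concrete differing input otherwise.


On input x=-2, y=-4, eval_a returns 244 while eval_b returns 123.
verdict: not equivalent; witness: x=-2, y=-4


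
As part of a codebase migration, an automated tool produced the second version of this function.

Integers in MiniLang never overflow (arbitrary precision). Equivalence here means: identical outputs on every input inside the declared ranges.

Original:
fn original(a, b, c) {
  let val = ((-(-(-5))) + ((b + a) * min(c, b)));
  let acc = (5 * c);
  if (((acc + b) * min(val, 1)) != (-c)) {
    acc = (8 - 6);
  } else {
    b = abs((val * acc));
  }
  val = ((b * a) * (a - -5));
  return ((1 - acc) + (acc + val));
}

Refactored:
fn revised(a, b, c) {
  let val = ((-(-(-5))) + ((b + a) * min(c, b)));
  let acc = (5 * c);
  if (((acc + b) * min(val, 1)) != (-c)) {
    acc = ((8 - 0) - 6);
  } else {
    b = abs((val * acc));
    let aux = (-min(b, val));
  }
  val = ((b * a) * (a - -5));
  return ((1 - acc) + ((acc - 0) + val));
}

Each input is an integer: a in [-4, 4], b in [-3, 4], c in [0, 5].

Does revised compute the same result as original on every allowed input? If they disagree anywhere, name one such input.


The two versions differ — the changes include local variable names differ, and arithmetic usage differs, and min/max/abs usage differs, and constant usage differs, and statement counts differ.
Spot check at a=1, b=2, c=0 — original: val := -5 | acc := 0 | (((acc + b) * min(val, 1)) != (-c)): true | acc := 2 | val := 12 | result 13. revised: val := -5 | acc := 0 | (((acc + b) * min(val, 1)) != (-c)): true | acc := 2 | val := 12 | result 13. Both give 13.
Sweeping the whole domain (432 inputs) finds no disagreement.
verdict: equivalent


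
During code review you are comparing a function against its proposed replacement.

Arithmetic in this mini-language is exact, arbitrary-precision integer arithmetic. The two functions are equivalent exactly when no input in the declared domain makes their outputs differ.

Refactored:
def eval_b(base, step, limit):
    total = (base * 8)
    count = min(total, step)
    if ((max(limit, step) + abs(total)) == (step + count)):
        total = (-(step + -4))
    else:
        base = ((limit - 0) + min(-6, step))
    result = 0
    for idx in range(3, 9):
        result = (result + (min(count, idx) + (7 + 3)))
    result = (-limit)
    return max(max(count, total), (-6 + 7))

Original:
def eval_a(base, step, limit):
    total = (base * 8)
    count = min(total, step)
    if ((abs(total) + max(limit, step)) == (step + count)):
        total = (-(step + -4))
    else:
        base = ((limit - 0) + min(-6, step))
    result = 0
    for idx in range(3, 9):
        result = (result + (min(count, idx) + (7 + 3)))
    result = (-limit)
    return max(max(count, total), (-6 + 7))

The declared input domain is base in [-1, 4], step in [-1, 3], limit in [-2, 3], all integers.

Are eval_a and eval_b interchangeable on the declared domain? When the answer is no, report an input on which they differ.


Equivalent — the differences include same computation, different form, yet no declared input distinguishes the two.
As a probe, take base=-1, step=2, limit=2: eval_a runs total = -8; count = -8; ((abs(total) + max(limit, step)) == (step + count)) -> false; base = -4; result = 0; [idx=3]; result = 2; [idx=4]; result = 4; [idx=5]; result = 6; [idx=6]; result = 8; [idx=7]; result = 10; [idx=8]; result = 12; result = -2; return 1; eval_b runs total = -8; count = -8; ((max(limit, step) + abs(total)) == (step + count)) -> false; base = -4; result = 0; [idx=3]; result = 2; [idx=4]; result = 4; [idx=5]; result = 6; [idx=6]; result = 8; [idx=7]; result = 10; [idx=8]; result = 12; result = -2; return 1; both end at 1.
Across all 180 domain points the two functions coincide.
verdict: equivalent


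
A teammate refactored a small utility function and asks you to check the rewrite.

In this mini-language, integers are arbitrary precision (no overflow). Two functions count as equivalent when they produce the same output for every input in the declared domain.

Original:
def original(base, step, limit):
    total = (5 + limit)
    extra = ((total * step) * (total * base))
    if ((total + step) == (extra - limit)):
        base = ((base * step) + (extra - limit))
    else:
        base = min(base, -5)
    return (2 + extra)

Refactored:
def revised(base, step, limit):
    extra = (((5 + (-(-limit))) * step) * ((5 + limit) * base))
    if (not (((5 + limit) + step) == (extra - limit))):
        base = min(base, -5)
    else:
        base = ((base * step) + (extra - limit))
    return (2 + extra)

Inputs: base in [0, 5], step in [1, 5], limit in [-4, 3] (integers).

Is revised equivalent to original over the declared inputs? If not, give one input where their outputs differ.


Behavior is preserved: although constant usage differs; also local variable names differ; also boolean connective usage differs; also arithmetic usage differs; also statement counts differ, the outputs never diverge.
As a probe, take base=4, step=5, limit=-1: original runs total := 4 | extra := 320 | ((total + step) == (extra - limit)): false | base := -5 | result 322; revised runs extra := 320 | (not (((5 + limit) + step) == (extra - limit))): true | base := -5 | result 322; both end at 322.
Checked all 240 inputs in the declared domain: the outputs agree on every one.
verdict: equivalent


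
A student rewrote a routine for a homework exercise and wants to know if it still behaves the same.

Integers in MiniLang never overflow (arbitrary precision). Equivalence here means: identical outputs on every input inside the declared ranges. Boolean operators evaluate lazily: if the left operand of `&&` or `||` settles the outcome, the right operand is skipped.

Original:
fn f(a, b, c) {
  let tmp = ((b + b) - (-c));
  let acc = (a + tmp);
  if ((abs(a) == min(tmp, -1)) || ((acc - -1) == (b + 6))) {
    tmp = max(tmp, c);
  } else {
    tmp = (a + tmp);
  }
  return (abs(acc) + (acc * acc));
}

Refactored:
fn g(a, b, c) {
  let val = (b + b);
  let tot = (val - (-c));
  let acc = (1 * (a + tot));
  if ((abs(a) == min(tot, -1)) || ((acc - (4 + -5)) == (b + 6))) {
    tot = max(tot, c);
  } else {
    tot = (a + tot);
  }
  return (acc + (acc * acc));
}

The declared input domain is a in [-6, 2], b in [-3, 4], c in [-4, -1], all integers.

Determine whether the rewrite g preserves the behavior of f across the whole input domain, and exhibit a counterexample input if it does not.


Take a=-6, b=-3, c=-4.
f: tmp becomes -10; next acc becomes -16; next ((abs(a) == min(tmp, -1)) || ((acc - -1) == (b + 6))) evaluates to false; next tmp becomes -16; next final value 272
g: val becomes -6; next tot becomes -10; next acc becomes -16; next ((abs(a) == min(tot, -1)) || ((acc - (4 + -5)) == (b + 6))) evaluates to false; next tot becomes -16; next final value 240
272 and 240 differ, so these are not the same function on this domain.
verdict: not equivalent; witness: a=-6, b=-3, c=-4


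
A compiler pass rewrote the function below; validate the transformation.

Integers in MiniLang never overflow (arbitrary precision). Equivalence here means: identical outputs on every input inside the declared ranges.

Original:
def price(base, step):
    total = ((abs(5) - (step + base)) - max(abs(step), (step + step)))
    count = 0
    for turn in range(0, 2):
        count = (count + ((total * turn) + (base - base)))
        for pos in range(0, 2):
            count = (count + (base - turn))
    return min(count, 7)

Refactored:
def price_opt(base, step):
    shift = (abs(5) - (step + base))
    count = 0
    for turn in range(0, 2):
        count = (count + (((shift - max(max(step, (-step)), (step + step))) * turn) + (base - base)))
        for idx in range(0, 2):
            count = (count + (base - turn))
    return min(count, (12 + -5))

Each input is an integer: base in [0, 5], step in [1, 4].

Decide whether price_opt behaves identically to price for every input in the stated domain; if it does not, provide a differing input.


Comparing the listings, the differences include: constant usage differs; local variable names differ; min/max/abs usage differs; arithmetic usage differs.
As a probe, take base=5, step=1: price runs total=-3, then count=0, then (turn=0), then count=0, then (pos=0), then count=5, then (pos=1), then count=10, then (turn=1), then count=7, then (pos=0), then count=11, then (pos=1), then count=15, then returns 7; price_opt runs shift=-1, then count=0, then (turn=0), then count=0, then (idx=0), then count=5, then (idx=1), then count=10, then (turn=1), then count=7, then (idx=0), then count=11, then (idx=1), then count=15, then returns 7; both end at 7.
An exhaustive pass over the 24 declared inputs shows identical outputs.
verdict: equivalent


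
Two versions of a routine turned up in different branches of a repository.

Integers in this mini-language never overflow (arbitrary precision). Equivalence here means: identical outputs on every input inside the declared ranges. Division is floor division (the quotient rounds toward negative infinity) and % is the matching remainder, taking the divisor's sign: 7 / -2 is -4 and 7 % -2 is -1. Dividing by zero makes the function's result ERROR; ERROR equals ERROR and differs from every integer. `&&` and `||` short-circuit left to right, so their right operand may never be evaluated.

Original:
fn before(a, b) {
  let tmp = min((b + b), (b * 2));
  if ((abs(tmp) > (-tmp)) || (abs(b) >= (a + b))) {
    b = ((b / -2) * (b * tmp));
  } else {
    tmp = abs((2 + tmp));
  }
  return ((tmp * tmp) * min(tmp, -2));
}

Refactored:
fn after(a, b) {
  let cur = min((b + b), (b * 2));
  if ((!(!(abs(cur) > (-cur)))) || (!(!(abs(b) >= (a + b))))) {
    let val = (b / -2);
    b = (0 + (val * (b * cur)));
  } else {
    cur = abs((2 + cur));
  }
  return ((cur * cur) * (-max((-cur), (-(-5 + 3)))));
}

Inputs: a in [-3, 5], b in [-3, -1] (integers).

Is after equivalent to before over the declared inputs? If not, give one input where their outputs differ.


Equivalent — the differences include statement counts differ; local variable names differ; boolean connective usage differs; arithmetic usage differs; min/max/abs usage differs; constant usage differs, yet no declared input distinguishes the two.
Spot check at a=3, b=-1 — before: tmp = -2; ((abs(tmp) > (-tmp)) || (abs(b) >= (a + b))) -> false; tmp = 0; return 0. after: cur = -2; ((!(!(abs(cur) > (-cur)))) || (!(!(abs(b) >= (a + b))))) -> false; cur = 0; return 0. Both give 0.
Every one of the 27 inputs gives matching results.
verdict: equivalent


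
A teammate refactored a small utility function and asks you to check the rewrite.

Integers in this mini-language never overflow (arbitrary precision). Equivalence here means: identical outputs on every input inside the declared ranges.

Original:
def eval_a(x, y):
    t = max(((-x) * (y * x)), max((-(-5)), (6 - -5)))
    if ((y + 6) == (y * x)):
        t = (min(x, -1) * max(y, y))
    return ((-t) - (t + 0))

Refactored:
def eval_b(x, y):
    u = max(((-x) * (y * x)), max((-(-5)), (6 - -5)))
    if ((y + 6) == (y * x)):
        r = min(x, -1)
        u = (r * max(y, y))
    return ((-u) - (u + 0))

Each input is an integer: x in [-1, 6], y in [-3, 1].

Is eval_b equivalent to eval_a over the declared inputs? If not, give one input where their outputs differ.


The two versions differ — the changes include local variable names differ, statement counts differ.
One worked example (x=5, y=-2) — eval_a: t := 50 | ((y + 6) == (y * x)): false | result -100; eval_b: u := 50 | ((y + 6) == (y * x)): false | result -100; agreement on -100.
An exhaustive pass over the 40 declared inputs shows identical outputs.
verdict: equivalent


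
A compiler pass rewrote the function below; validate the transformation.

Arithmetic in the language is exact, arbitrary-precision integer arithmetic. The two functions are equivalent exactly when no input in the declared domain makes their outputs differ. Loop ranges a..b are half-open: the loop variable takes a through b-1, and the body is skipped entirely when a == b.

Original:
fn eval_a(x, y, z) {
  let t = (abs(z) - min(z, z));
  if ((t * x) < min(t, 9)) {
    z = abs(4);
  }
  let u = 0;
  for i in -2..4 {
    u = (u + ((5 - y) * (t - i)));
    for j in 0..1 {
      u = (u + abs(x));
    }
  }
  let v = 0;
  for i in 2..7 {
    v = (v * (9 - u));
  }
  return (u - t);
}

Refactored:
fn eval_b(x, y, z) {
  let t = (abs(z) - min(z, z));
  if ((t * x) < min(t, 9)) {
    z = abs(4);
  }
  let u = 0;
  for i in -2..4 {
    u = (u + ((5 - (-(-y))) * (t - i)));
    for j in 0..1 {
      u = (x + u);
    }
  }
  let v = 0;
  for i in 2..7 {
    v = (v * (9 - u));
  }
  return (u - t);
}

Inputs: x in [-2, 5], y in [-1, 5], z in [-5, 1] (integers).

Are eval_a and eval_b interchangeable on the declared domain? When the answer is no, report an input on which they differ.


There is a counterexample at x=-2, y=-1, z=-5: 344 on one side, 320 on the other.
eval_a: t becomes 10; next ((t * x) < min(t, 9)) evaluates to true; next z becomes 4; next u becomes 0; next at i=-2:; next u becomes 72; next at j=0:; next u becomes 74; next at i=-1:; next u becomes 140; next at j=0:; next u becomes 142; next at i=0:; next u becomes 202; next at j=0:; next u becomes 204; next at i=1:; next u becomes 258; next at j=0:; next u becomes 260; next at i=2:; next u becomes 308; next at j=0:; next u becomes 310; next at i=3:; next u becomes 352; next at j=0:; next u becomes 354; next v becomes 0; next at i=2:; next v becomes 0; next at i=3:; next v becomes 0; next at i=4:; next v becomes 0; next at i=5:; next v becomes 0; next at i=6:; next v becomes 0; next final value 344
eval_b: t becomes 10; next ((t * x) < min(t, 9)) evaluates to true; next z becomes 4; next u becomes 0; next at i=-2:; next u becomes 72; next at j=0:; next u becomes 70; next at i=-1:; next u becomes 136; next at j=0:; next u becomes 134; next at i=0:; next u becomes 194; next at j=0:; next u becomes 192; next at i=1:; next u becomes 246; next at j=0:; next u becomes 244; next at i=2:; next u becomes 292; next at j=0:; next u becomes 290; next at i=3:; next u becomes 332; next at j=0:; next u becomes 330; next v becomes 0; next at i=2:; next v becomes 0; next at i=3:; next v becomes 0; next at i=4:; next v becomes 0; next at i=5:; next v becomes 0; next at i=6:; next v becomes 0; next final value 320
verdict: not equivalent; witness: x=-2, y=-1, z=-5


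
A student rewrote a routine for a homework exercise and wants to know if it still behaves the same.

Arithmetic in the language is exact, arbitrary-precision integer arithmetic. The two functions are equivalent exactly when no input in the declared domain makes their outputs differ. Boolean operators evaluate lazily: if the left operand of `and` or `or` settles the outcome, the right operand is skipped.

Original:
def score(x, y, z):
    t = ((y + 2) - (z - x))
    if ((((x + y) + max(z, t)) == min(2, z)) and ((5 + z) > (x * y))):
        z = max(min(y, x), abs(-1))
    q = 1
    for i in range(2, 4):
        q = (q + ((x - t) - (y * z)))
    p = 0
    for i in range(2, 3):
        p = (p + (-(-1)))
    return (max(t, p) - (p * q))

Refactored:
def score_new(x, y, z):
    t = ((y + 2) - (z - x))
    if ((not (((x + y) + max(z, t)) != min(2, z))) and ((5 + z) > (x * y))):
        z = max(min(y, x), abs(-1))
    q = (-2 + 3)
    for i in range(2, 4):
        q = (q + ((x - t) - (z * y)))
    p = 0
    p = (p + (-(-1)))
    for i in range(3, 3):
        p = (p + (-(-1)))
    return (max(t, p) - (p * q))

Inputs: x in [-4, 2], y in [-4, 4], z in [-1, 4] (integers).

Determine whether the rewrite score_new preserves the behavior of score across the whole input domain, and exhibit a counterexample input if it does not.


Behavior is preserved: although comparison usage differs; also constant usage differs; also arithmetic usage differs; also boolean connective usage differs; also loop structure differs; also statement counts differ, the outputs never diverge.
As a probe, take x=-3, y=-3, z=0: score runs t=-4, then ((((x + y) + max(z, t)) == min(2, z)) and ((5 + z) > (x * y))) is false, then q=1, then (i=2), then q=2, then (i=3), then q=3, then p=0, then (i=2), then p=1, then returns -2; score_new runs t=-4, then ((not (((x + y) + max(z, t)) != min(2, z))) and ((5 + z) > (x * y))) is false, then q=1, then (i=2), then q=2, then (i=3), then q=3, then p=0, then p=1, then the loop over i runs zero times, then returns -2; both end at -2.
Across all 378 domain points the two functions coincide.
verdict: equivalent


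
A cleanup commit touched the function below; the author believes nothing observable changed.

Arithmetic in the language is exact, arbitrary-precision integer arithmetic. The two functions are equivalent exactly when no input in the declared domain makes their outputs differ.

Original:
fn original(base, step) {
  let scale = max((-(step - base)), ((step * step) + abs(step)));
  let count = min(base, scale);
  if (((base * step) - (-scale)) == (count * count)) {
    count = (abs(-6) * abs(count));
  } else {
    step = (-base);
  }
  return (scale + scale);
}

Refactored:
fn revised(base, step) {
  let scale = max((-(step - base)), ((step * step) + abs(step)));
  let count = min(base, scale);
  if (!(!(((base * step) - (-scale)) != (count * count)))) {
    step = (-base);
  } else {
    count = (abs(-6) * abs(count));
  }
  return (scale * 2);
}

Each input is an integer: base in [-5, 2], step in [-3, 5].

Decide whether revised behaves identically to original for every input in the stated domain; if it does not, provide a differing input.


Comparing the listings, the differences include: boolean connective usage differs, plus comparison usage differs, plus arithmetic usage differs, plus constant usage differs.
Tracing base=1, step=5: original: scale becomes 30; next count becomes 1; next (((base * step) - (-scale)) == (count * count)) evaluates to false; next step becomes -1; next final value 60 | revised: scale becomes 30; next count becomes 1; next (!(!(((base * step) - (-scale)) != (count * count)))) evaluates to true; next step becomes -1; next final value 60 — matching result 60.
Across all 72 domain points the two functions coincide.
verdict: equivalent


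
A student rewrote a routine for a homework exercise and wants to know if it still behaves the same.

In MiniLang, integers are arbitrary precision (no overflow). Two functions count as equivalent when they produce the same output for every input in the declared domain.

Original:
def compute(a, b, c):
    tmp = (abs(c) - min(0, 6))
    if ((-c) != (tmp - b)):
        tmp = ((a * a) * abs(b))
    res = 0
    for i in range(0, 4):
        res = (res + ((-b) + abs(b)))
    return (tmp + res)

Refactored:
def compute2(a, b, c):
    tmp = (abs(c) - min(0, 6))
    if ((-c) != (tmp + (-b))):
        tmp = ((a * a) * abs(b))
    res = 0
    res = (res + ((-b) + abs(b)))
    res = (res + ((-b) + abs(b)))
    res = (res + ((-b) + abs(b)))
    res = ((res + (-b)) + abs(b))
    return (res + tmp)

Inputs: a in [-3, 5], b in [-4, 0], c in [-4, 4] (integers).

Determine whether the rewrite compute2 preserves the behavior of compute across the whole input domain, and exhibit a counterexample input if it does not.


Reading the diff, among the changes: statement counts differ, plus min/max/abs usage differs, plus loop structure differs, plus local variable names differ, plus arithmetic usage differs.
Spot check at a=2, b=0, c=-3 — compute: tmp=3, then ((-c) != (tmp - b)) is false, then res=0, then (i=0), then res=0, then (i=1), then res=0, then (i=2), then res=0, then (i=3), then res=0, then returns 3. compute2: tmp=3, then ((-c) != (tmp + (-b))) is false, then res=0, then res=0, then res=0, then res=0, then res=0, then returns 3. Both give 3.
An exhaustive pass over the 405 declared inputs shows identical outputs.
verdict: equivalent


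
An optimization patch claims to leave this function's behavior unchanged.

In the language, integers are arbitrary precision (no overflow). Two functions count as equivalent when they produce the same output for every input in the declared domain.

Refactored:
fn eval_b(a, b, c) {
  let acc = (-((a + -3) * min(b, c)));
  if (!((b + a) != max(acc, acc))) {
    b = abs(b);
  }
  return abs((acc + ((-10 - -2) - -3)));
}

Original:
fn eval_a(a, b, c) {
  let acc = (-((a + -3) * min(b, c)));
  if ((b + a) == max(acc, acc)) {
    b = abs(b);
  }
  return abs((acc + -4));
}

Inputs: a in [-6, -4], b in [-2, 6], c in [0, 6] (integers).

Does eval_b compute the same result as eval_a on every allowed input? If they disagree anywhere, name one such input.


Input a=-6, b=-2, c=0: 22 from eval_a versus 23 from eval_b.
verdict: not equivalent; witness: a=-6, b=-2, c=0


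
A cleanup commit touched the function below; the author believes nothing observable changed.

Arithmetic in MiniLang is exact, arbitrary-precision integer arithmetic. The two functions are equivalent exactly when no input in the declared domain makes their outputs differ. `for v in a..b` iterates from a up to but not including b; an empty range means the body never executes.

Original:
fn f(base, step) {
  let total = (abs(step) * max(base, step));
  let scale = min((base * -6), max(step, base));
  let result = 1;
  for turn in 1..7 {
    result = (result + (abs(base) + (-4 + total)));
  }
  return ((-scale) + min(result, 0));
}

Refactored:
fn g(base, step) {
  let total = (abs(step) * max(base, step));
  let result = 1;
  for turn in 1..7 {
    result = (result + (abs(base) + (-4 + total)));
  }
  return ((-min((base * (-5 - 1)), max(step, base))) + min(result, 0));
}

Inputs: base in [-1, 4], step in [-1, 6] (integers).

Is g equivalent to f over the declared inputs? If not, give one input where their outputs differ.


Although arithmetic usage differs; and constant usage differs; and local variable names differ; and statement counts differ, 48/48 inputs agree.
verdict: equivalent


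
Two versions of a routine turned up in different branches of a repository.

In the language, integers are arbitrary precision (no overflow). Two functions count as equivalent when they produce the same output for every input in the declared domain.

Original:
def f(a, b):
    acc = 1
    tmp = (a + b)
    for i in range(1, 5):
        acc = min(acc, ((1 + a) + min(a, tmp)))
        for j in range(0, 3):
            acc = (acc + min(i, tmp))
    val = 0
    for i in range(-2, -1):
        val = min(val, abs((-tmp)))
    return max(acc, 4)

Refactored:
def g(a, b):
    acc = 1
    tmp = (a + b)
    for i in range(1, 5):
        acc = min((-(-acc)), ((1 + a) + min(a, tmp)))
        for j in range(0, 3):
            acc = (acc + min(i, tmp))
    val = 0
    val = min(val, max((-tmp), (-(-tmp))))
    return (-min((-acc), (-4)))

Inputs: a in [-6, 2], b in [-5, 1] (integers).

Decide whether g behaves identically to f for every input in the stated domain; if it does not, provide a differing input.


Although min/max/abs usage differs, plus loop structure differs, plus statement counts differ, 63/63 inputs agree.
verdict: equivalent


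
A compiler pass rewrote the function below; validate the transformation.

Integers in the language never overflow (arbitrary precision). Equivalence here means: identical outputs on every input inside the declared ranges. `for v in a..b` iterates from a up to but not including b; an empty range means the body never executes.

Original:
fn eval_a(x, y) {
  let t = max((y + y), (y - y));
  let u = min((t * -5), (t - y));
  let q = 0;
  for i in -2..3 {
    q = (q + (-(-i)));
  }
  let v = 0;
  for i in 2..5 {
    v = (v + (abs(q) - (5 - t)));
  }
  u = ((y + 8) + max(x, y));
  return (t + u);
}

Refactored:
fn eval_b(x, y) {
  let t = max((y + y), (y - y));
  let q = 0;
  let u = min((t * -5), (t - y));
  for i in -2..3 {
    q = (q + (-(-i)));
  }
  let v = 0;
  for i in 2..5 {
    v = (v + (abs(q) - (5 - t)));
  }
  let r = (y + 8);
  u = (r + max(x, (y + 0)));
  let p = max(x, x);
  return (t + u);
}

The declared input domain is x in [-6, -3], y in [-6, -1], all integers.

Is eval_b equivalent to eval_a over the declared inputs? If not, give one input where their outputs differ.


Equivalent — the differences include min/max/abs usage differs; also statement counts differ; also constant usage differs; also arithmetic usage differs; also local variable names differ, yet no declared input distinguishes the two.
One worked example (x=-6, y=-6) — eval_a: t = 0; u = 0; q = 0; [i=-2]; q = -2; [i=-1]; q = -3; [i=0]; q = -3; [i=1]; q = -2; [i=2]; q = 0; v = 0; [i=2]; v = -5; [i=3]; v = -10; [i=4]; v = -15; u = -4; return -4; eval_b: t = 0; q = 0; u = 0; [i=-2]; q = -2; [i=-1]; q = -3; [i=0]; q = -3; [i=1]; q = -2; [i=2]; q = 0; v = 0; [i=2]; v = -5; [i=3]; v = -10; [i=4]; v = -15; r = 2; u = -4; p = -6; return -4; agreement on -4.
Every one of the 24 inputs gives matching results.
verdict: equivalent


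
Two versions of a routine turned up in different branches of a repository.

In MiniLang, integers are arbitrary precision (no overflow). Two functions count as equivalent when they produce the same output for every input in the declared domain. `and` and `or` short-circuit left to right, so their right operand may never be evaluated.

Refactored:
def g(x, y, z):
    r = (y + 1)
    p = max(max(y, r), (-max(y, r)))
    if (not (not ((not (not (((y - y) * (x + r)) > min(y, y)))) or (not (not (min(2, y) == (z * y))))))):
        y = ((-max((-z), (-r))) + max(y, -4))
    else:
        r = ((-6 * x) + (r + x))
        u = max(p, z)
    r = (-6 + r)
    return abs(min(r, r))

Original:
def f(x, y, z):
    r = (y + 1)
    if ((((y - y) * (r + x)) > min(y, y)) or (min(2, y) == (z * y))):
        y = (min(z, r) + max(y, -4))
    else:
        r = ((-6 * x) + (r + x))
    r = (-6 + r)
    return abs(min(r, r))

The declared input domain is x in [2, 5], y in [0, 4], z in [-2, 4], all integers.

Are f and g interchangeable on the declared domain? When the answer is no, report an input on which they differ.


The two versions differ — the changes include boolean connective usage differs; local variable names differ; statement counts differ; min/max/abs usage differs.
One worked example (x=2, y=2, z=1) — f: r becomes 3; next ((((y - y) * (r + x)) > min(y, y)) or (min(2, y) == (z * y))) evaluates to true; next y becomes 3; next r becomes -3; next final value 3; g: r becomes 3; next p becomes 3; next (not (not ((not (not (((y - y) * (x + r)) > min(y, y)))) or (not (not (min(2, y) == (z * y))))))) evaluates to true; next y becomes 3; next r becomes -3; next final value 3; agreement on 3.
Every one of the 140 inputs gives matching results.
verdict: equivalent
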